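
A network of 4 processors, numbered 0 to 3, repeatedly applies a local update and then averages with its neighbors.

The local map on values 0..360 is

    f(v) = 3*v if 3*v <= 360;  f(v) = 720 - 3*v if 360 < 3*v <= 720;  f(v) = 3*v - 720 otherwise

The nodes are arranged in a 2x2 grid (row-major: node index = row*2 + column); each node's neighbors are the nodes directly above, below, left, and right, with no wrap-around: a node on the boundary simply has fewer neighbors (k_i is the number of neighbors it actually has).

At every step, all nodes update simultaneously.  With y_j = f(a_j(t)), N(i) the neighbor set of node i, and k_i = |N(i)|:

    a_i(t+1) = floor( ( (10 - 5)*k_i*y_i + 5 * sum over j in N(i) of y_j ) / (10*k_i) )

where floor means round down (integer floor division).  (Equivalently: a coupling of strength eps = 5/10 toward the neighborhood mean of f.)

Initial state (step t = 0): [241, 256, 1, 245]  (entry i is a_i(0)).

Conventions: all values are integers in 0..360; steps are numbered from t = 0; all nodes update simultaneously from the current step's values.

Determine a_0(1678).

Answer: a_0(1678) = 279
Key observation: The state at step 16, [279, 153, 279, 153], reappears at step 22: the system is in a cycle of period 6 from step 16 on.  Therefore the state at step 1678 equals the state at step 16 + ((1678 - 16) mod 6) = 16, which is [279, 153, 279, 153].

Derivation:
t=0: [241, 256, 1, 245]
t=1: [14, 28, 6, 20]
t=2: [46, 67, 34, 55]
t=3: [144, 176, 126, 158]
t=4: [277, 229, 304, 256]
t=5: [111, 56, 135, 80]
t=6: [287, 227, 300, 240]
t=7: [125, 54, 125, 54]
t=8: [299, 207, 299, 207]
t=9: [157, 118, 157, 118]
t=10: [275, 327, 275, 327]
t=11: [144, 222, 144, 222]
t=12: [229, 112, 229, 112]
t=13: [108, 260, 108, 260]
t=14: [258, 126, 258, 126]
t=15: [126, 270, 126, 270]
t=16: [279, 153, 279, 153]
t=17: [153, 225, 153, 225]
t=18: [207, 99, 207, 99]
t=19: [148, 247, 148, 247]
t=20: [212, 84, 212, 84]
t=21: [126, 210, 126, 210]
t=22: [279, 153, 279, 153]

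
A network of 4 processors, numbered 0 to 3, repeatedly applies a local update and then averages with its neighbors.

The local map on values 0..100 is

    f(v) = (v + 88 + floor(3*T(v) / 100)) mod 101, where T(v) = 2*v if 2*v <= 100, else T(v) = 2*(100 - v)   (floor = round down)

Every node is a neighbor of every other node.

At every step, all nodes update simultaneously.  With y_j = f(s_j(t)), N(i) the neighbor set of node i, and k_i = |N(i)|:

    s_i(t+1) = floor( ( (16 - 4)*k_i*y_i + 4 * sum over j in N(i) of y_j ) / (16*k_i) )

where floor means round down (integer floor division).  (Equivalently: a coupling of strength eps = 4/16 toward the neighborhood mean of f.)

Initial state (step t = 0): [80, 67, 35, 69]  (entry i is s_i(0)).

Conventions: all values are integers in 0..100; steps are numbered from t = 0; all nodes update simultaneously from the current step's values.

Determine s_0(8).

Simulating step by step:
t=0: [80, 67, 35, 69]
t=1: [62, 53, 33, 55]
t=2: [47, 41, 27, 42]
t=3: [33, 29, 19, 30]
t=4: [19, 16, 9, 17]
t=5: [14, 11, 74, 12]
t=6: [22, 87, 63, 88]
t=7: [24, 66, 52, 67]
t=8: [21, 50, 40, 50]

Answer: s_0(8) = 21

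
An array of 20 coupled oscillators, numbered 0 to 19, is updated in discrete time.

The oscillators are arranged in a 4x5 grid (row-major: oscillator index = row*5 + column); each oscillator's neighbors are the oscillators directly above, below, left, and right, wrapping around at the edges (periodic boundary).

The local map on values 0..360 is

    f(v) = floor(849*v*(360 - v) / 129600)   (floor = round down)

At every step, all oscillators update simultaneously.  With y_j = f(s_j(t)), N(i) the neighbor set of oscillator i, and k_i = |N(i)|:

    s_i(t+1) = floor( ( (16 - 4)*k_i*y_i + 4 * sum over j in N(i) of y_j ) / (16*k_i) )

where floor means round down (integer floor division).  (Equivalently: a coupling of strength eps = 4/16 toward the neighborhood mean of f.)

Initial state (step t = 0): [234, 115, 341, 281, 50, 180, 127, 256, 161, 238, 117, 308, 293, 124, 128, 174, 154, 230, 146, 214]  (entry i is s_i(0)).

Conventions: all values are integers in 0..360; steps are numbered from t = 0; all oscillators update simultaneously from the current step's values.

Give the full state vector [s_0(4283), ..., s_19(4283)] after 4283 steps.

Simulating step by step:
t=0: [234, 115, 341, 281, 50, 180, 127, 256, 161, 238, 117, 308, 293, 124, 128, 174, 154, 230, 146, 214]
t=1: [189, 177, 75, 143, 121, 206, 186, 166, 200, 187, 184, 122, 137, 189, 193, 208, 198, 182, 198, 197]
t=2: [209, 207, 157, 199, 193, 208, 210, 205, 208, 209, 209, 194, 201, 210, 211, 207, 208, 206, 209, 208]
t=3: [206, 206, 207, 208, 210, 206, 206, 207, 207, 206, 206, 209, 208, 206, 205, 206, 207, 207, 206, 207]
t=4: [206, 207, 207, 206, 206, 207, 206, 207, 207, 207, 207, 206, 206, 207, 207, 207, 206, 207, 207, 207]
t=5: [207, 207, 207, 207, 207, 207, 207, 207, 207, 207, 207, 207, 207, 207, 207, 207, 207, 207, 207, 207]
t=6: [207, 207, 207, 207, 207, 207, 207, 207, 207, 207, 207, 207, 207, 207, 207, 207, 207, 207, 207, 207]

Answer: [207, 207, 207, 207, 207, 207, 207, 207, 207, 207, 207, 207, 207, 207, 207, 207, 207, 207, 207, 207]
Key observation: The state at step 5, [207, 207, 207, 207, 207, 207, 207, 207, 207, 207, 207, 207, 207, 207, 207, 207, 207, 207, 207, 207], reappears at step 6: the system is in a cycle of period 1 from step 5 on.  Therefore the state at step 4283 equals the state at step 5 + ((4283 - 5) mod 1) = 5, which is [207, 207, 207, 207, 207, 207, 207, 207, 207, 207, 207, 207, 207, 207, 207, 207, 207, 207, 207, 207].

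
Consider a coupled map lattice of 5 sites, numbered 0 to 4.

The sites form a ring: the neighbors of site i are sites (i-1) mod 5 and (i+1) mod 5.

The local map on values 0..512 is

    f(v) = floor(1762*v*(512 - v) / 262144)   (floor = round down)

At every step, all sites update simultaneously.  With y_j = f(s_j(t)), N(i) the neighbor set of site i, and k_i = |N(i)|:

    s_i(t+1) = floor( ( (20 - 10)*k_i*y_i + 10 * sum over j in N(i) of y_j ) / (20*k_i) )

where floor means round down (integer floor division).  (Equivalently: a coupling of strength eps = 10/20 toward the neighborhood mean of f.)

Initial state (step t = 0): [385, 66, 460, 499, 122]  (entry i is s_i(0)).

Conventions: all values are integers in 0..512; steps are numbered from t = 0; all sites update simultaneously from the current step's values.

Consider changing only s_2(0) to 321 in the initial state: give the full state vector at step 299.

Answer: [227, 227, 227, 227, 227]
Key observation: The state at step 6, [434, 434, 434, 434, 434], reappears at step 8: the system is in a cycle of period 2 from step 6 on.  Therefore the state at step 299 equals the state at step 6 + ((299 - 6) mod 2) = 7, which is [227, 227, 227, 227, 227].

Derivation:
t=0: [385, 66, 321, 499, 122]
t=1: [293, 283, 266, 204, 252]
t=2: [434, 435, 433, 430, 433]
t=3: [227, 226, 229, 232, 230]
t=4: [434, 434, 435, 435, 435]
t=5: [226, 226, 225, 225, 225]
t=6: [434, 434, 434, 434, 434]
t=7: [227, 227, 227, 227, 227]
t=8: [434, 434, 434, 434, 434]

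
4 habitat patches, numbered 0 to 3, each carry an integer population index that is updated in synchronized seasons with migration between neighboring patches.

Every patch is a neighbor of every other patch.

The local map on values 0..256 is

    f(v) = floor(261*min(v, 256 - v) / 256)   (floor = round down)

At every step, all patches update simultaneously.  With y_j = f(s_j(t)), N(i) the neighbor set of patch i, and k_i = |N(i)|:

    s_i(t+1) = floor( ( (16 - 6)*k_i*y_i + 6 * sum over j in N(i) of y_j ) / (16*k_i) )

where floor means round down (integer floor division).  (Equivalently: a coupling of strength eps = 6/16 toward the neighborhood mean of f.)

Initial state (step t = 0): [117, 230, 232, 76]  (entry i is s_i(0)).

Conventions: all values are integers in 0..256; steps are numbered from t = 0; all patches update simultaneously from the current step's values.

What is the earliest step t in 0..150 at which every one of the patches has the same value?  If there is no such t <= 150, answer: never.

Simulating step by step:
t=0: [117, 230, 232, 76]  (not all equal)
t=1: [90, 43, 42, 69]  (not all equal)
t=2: [76, 52, 51, 65]  (not all equal)
t=3: [69, 57, 56, 63]  (not all equal)
t=4: [66, 60, 59, 63]  (not all equal)
t=5: [65, 62, 61, 63]  (not all equal)
t=6: [64, 63, 62, 63]  (not all equal)
t=7: [64, 64, 63, 64]  (not all equal)
t=8: [64, 64, 64, 64]  (all equal)

Answer: 8
Key observation: Synchronization is absorbing here: once all patches are equal they stay equal, and step 8 is the first all-equal step.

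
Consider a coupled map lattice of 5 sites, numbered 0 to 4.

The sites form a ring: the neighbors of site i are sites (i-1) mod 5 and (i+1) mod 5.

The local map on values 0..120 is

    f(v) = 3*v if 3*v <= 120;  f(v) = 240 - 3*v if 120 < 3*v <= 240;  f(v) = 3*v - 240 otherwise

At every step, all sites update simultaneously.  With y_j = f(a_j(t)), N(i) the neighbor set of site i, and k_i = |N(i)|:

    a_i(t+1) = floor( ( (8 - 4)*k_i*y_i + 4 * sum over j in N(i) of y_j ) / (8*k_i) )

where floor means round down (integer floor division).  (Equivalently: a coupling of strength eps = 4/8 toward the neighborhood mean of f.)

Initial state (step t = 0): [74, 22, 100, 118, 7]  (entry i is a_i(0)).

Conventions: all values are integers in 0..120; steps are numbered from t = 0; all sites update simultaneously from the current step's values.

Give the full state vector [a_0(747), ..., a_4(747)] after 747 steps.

Simulating step by step:
t=0: [74, 22, 100, 118, 7]
t=1: [30, 52, 75, 77, 43]
t=2: [93, 68, 30, 36, 80]
t=3: [28, 50, 81, 76, 36]
t=4: [91, 66, 27, 33, 78]
t=5: [28, 49, 75, 71, 36]
t=6: [92, 71, 37, 44, 81]
t=7: [25, 50, 89, 82, 37]
t=8: [87, 70, 37, 37, 75]
t=9: [21, 48, 90, 87, 40]
t=10: [85, 71, 44, 48, 81]
t=11: [15, 44, 84, 75, 29]
t=12: [71, 68, 36, 32, 58]
t=13: [39, 51, 87, 91, 63]
t=14: [93, 78, 40, 34, 63]
t=15: [33, 42, 87, 93, 60]
t=16: [93, 87, 48, 39, 64]
t=17: [36, 44, 82, 94, 63]
t=18: [93, 82, 40, 35, 63]
t=19: [33, 42, 87, 95, 61]
t=20: [92, 87, 50, 42, 64]
t=21: [35, 42, 78, 91, 61]
t=22: [95, 84, 39, 32, 63]
t=23: [38, 46, 85, 90, 60]
t=24: [97, 83, 40, 33, 66]
t=25: [38, 47, 87, 90, 58]
t=26: [98, 83, 42, 36, 69]
t=27: [37, 46, 86, 90, 57]
t=28: [98, 83, 42, 36, 69]

Answer: [37, 46, 86, 90, 57]
Key observation: The state at step 26, [98, 83, 42, 36, 69], reappears at step 28: the system is in a cycle of period 2 from step 26 on.  Therefore the state at step 747 equals the state at step 26 + ((747 - 26) mod 2) = 27, which is [37, 46, 86, 90, 57].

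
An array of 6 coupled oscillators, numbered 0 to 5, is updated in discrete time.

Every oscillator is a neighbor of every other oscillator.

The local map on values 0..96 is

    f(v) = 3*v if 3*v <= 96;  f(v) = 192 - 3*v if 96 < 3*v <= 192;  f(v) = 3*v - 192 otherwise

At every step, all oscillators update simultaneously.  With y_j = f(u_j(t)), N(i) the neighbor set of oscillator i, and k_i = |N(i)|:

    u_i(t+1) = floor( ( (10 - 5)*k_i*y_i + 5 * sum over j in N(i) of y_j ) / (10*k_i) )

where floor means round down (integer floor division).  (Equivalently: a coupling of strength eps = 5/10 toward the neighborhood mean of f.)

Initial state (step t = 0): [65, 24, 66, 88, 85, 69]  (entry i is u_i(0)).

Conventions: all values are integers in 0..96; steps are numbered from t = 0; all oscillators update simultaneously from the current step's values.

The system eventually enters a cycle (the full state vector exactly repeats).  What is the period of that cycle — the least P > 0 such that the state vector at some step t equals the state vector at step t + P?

Simulating step by step:
t=0: [65, 24, 66, 88, 85, 69]
t=1: [24, 51, 25, 51, 48, 29]
t=2: [64, 51, 66, 51, 55, 70]
t=3: [12, 28, 15, 28, 23, 20]
t=4: [52, 71, 55, 71, 65, 61]
t=5: [26, 20, 22, 20, 12, 15]
t=6: [65, 58, 60, 58, 48, 52]
t=7: [14, 20, 18, 20, 32, 27]
t=8: [56, 63, 60, 63, 77, 71]
t=9: [19, 11, 15, 11, 25, 18]
t=10: [52, 42, 47, 42, 59, 51]
t=11: [41, 53, 47, 53, 33, 42]
t=12: [62, 47, 54, 47, 71, 60]
t=13: [19, 37, 29, 37, 25, 21]
t=14: [67, 76, 79, 76, 74, 69]
t=15: [20, 31, 35, 31, 29, 23]
t=16: [72, 86, 83, 86, 83, 76]
t=17: [40, 57, 53, 57, 53, 45]
t=18: [52, 32, 36, 32, 36, 46]
t=19: [59, 83, 78, 83, 78, 66]
t=20: [27, 44, 38, 44, 38, 24]
t=21: [75, 66, 74, 66, 74, 71]
t=22: [25, 15, 24, 15, 24, 21]
t=23: [67, 55, 66, 55, 66, 62]
t=24: [11, 18, 10, 18, 10, 10]
t=25: [36, 44, 35, 44, 35, 35]
t=26: [80, 70, 81, 70, 81, 81]
t=27: [42, 30, 44, 30, 44, 44]
t=28: [69, 78, 66, 78, 66, 66]
t=29: [17, 28, 14, 28, 14, 14]
t=30: [54, 68, 51, 68, 51, 51]
t=31: [29, 21, 32, 21, 32, 32]
t=32: [84, 75, 88, 75, 88, 88]
t=33: [58, 47, 63, 47, 63, 63]
t=34: [20, 33, 14, 33, 14, 14]
t=35: [61, 74, 54, 74, 54, 54]
t=36: [19, 27, 27, 27, 27, 27]
t=37: [69, 78, 78, 78, 78, 78]
t=38: [28, 39, 39, 39, 39, 39]
t=39: [79, 75, 75, 75, 75, 75]
t=40: [39, 34, 34, 34, 34, 34]
t=41: [82, 88, 88, 88, 88, 88]
t=42: [63, 70, 70, 70, 70, 70]
t=43: [10, 16, 16, 16, 16, 16]
t=44: [39, 46, 46, 46, 46, 46]
t=45: [64, 56, 56, 56, 56, 56]
t=46: [12, 21, 21, 21, 21, 21]
t=47: [49, 60, 60, 60, 60, 60]
t=48: [28, 15, 15, 15, 15, 15]
t=49: [64, 48, 48, 48, 48, 48]
t=50: [24, 43, 43, 43, 43, 43]
t=51: [67, 63, 63, 63, 63, 63]
t=52: [6, 3, 3, 3, 3, 3]
t=53: [13, 9, 9, 9, 9, 9]
t=54: [33, 28, 28, 28, 28, 28]
t=55: [88, 84, 84, 84, 84, 84]
t=56: [66, 61, 61, 61, 61, 61]
t=57: [7, 8, 8, 8, 8, 8]
t=58: [22, 23, 23, 23, 23, 23]
t=59: [67, 68, 68, 68, 68, 68]
t=60: [10, 11, 11, 11, 11, 11]
t=61: [31, 32, 32, 32, 32, 32]
t=62: [94, 95, 95, 95, 95, 95]
t=63: [91, 92, 92, 92, 92, 92]
t=64: [82, 83, 83, 83, 83, 83]
t=65: [55, 56, 56, 56, 56, 56]
t=66: [25, 24, 24, 24, 24, 24]
t=67: [73, 72, 72, 72, 72, 72]
t=68: [25, 24, 24, 24, 24, 24]

Answer: 2
Key observation: The state at step 66, [25, 24, 24, 24, 24, 24], reappears at step 68 — and no state repeats earlier — so the cycle the system enters has period 2.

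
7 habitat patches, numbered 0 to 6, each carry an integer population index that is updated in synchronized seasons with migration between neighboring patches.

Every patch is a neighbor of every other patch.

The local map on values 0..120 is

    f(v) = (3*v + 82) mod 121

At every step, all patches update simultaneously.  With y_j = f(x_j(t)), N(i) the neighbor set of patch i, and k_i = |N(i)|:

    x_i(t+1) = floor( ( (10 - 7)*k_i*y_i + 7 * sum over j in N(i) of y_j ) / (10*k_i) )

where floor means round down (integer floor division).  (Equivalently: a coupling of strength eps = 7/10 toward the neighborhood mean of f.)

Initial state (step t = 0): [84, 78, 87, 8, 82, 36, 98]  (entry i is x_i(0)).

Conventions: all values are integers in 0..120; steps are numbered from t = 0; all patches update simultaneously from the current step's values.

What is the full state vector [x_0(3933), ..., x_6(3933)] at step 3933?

Simulating step by step:
t=0: [84, 78, 87, 8, 82, 36, 98]
t=1: [79, 76, 81, 82, 78, 75, 65]
t=2: [71, 69, 72, 72, 70, 68, 63]
t=3: [48, 47, 49, 49, 48, 47, 44]
t=4: [103, 103, 104, 104, 103, 103, 101]
t=5: [28, 28, 28, 28, 28, 28, 26]
t=6: [44, 44, 44, 44, 44, 44, 43]
t=7: [92, 92, 92, 92, 92, 92, 92]
t=8: [116, 116, 116, 116, 116, 116, 116]
t=9: [67, 67, 67, 67, 67, 67, 67]
t=10: [41, 41, 41, 41, 41, 41, 41]
t=11: [84, 84, 84, 84, 84, 84, 84]
t=12: [92, 92, 92, 92, 92, 92, 92]

Answer: [116, 116, 116, 116, 116, 116, 116]
Key observation: The state at step 7, [92, 92, 92, 92, 92, 92, 92], reappears at step 12: the system is in a cycle of period 5 from step 7 on.  Therefore the state at step 3933 equals the state at step 7 + ((3933 - 7) mod 5) = 8, which is [116, 116, 116, 116, 116, 116, 116].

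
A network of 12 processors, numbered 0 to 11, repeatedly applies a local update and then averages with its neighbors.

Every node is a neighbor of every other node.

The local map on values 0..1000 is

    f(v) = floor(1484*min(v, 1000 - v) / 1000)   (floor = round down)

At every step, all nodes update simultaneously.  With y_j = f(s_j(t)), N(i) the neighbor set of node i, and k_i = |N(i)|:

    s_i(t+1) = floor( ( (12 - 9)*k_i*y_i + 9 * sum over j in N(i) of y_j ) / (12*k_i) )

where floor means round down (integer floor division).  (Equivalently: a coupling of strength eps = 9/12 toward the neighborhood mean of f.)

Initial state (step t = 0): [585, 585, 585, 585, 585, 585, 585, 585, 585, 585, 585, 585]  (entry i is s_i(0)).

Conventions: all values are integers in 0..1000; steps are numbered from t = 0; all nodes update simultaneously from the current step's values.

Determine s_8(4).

Answer: s_8(4) = 540

Derivation:
t=0: [585, 585, 585, 585, 585, 585, 585, 585, 585, 585, 585, 585]
t=1: [615, 615, 615, 615, 615, 615, 615, 615, 615, 615, 615, 615]
t=2: [571, 571, 571, 571, 571, 571, 571, 571, 571, 571, 571, 571]
t=3: [636, 636, 636, 636, 636, 636, 636, 636, 636, 636, 636, 636]
t=4: [540, 540, 540, 540, 540, 540, 540, 540, 540, 540, 540, 540]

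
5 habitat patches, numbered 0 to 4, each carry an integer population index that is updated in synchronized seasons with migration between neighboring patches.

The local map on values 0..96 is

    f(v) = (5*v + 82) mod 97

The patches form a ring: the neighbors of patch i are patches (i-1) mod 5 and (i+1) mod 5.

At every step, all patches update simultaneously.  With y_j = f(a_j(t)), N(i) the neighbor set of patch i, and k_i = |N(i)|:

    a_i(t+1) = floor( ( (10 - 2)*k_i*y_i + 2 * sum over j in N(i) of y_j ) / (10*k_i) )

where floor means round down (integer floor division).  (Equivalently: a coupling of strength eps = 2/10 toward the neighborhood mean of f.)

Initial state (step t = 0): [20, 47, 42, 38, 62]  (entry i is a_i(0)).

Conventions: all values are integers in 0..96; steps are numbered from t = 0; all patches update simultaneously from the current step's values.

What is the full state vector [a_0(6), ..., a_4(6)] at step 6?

Simulating step by step:
t=0: [20, 47, 42, 38, 62]
t=1: [71, 29, 11, 62, 19]
t=2: [50, 35, 35, 15, 69]
t=3: [43, 60, 62, 58, 41]
t=4: [23, 73, 20, 74, 83]
t=5: [9, 56, 80, 60, 16]
t=6: [37, 69, 91, 88, 64]

Answer: [37, 69, 91, 88, 64]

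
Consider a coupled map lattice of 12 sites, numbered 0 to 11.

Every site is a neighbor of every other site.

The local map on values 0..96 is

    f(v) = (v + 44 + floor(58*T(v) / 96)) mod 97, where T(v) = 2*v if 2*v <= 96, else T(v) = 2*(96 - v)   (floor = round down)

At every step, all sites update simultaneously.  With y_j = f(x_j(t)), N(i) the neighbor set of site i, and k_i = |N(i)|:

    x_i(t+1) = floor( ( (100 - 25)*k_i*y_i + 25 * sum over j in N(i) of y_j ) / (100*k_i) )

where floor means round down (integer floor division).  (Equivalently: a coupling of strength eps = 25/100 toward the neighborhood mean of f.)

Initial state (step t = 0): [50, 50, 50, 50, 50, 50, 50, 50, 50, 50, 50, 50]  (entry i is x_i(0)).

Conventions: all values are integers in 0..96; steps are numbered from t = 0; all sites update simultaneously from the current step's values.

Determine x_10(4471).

Simulating step by step:
t=0: [50, 50, 50, 50, 50, 50, 50, 50, 50, 50, 50, 50]
t=1: [52, 52, 52, 52, 52, 52, 52, 52, 52, 52, 52, 52]
t=2: [52, 52, 52, 52, 52, 52, 52, 52, 52, 52, 52, 52]

Answer: x_10(4471) = 52
Key observation: The state at step 1, [52, 52, 52, 52, 52, 52, 52, 52, 52, 52, 52, 52], reappears at step 2: the system is in a cycle of period 1 from step 1 on.  Therefore the state at step 4471 equals the state at step 1 + ((4471 - 1) mod 1) = 1, which is [52, 52, 52, 52, 52, 52, 52, 52, 52, 52, 52, 52].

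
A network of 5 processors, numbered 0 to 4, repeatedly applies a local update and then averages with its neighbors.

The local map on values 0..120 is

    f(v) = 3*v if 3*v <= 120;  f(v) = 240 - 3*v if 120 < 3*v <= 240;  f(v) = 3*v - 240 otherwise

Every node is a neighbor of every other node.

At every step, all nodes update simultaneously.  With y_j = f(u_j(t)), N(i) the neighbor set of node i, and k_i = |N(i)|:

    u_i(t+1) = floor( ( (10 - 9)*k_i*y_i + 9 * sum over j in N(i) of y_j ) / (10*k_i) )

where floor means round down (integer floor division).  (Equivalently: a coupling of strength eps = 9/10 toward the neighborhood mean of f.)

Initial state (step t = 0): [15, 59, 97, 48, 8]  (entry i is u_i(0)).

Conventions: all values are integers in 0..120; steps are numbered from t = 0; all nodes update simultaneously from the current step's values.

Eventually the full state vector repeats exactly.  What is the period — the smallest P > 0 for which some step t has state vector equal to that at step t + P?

Simulating step by step:
t=0: [15, 59, 97, 48, 8]
t=1: [57, 54, 56, 50, 59]
t=2: [75, 73, 74, 72, 75]
t=3: [19, 18, 18, 17, 19]
t=4: [54, 54, 54, 55, 54]
t=5: [77, 77, 77, 77, 77]
t=6: [9, 9, 9, 9, 9]
t=7: [27, 27, 27, 27, 27]
t=8: [81, 81, 81, 81, 81]
t=9: [3, 3, 3, 3, 3]
t=10: [9, 9, 9, 9, 9]

Answer: 4
Key observation: The state at step 6, [9, 9, 9, 9, 9], reappears at step 10 — and no state repeats earlier — so the cycle the system enters has period 4.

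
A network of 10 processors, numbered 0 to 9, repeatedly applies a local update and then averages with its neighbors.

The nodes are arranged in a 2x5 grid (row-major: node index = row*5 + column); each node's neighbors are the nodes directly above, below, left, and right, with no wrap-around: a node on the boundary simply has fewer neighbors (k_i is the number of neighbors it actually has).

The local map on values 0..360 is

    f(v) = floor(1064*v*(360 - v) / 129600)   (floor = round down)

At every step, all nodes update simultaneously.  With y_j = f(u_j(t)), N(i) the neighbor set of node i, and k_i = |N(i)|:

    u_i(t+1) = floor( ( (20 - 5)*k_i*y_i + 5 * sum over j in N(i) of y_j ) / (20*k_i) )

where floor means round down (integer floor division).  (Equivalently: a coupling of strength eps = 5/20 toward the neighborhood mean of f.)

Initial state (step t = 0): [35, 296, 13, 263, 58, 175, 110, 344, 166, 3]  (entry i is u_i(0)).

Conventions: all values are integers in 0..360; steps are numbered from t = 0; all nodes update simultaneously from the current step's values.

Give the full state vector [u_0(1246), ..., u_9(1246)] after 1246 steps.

Answer: [236, 235, 235, 234, 234, 236, 236, 235, 235, 234]
Key observation: The state at step 19, [240, 240, 241, 241, 242, 240, 240, 240, 241, 241], reappears at step 21: the system is in a cycle of period 2 from step 19 on.  Therefore the state at step 1246 equals the state at step 19 + ((1246 - 19) mod 2) = 20, which is [236, 235, 235, 234, 234, 236, 236, 235, 235, 234].

Derivation:
t=0: [35, 296, 13, 263, 58, 175, 110, 344, 166, 3]
t=1: [122, 145, 61, 193, 134, 238, 207, 77, 219, 56]
t=2: [240, 245, 169, 252, 236, 240, 250, 188, 238, 166]
t=3: [235, 233, 258, 229, 240, 234, 229, 259, 241, 257]
t=4: [241, 240, 220, 241, 234, 242, 242, 218, 232, 221]
t=5: [235, 237, 249, 237, 242, 234, 235, 251, 244, 249]
t=6: [240, 238, 228, 236, 233, 241, 239, 226, 231, 227]
t=7: [236, 238, 245, 241, 242, 235, 237, 246, 244, 246]
t=8: [239, 237, 231, 234, 233, 240, 238, 231, 231, 230]
t=9: [237, 239, 243, 242, 242, 236, 238, 243, 243, 244]
t=10: [238, 236, 233, 233, 233, 239, 237, 233, 233, 232]
t=11: [238, 239, 241, 242, 242, 237, 239, 241, 242, 242]
t=12: [238, 236, 235, 234, 234, 238, 237, 235, 234, 234]
t=13: [238, 239, 241, 241, 242, 238, 239, 240, 241, 242]
t=14: [237, 236, 235, 234, 234, 237, 237, 235, 235, 234]
t=15: [239, 239, 241, 241, 242, 239, 239, 240, 241, 241]
t=16: [237, 236, 235, 234, 234, 237, 236, 235, 235, 234]
t=17: [239, 240, 241, 241, 242, 239, 240, 240, 241, 241]
t=18: [236, 236, 235, 234, 234, 236, 236, 235, 235, 234]
t=19: [240, 240, 241, 241, 242, 240, 240, 240, 241, 241]
t=20: [236, 235, 235, 234, 234, 236, 236, 235, 235, 234]
t=21: [240, 240, 241, 241, 242, 240, 240, 240, 241, 241]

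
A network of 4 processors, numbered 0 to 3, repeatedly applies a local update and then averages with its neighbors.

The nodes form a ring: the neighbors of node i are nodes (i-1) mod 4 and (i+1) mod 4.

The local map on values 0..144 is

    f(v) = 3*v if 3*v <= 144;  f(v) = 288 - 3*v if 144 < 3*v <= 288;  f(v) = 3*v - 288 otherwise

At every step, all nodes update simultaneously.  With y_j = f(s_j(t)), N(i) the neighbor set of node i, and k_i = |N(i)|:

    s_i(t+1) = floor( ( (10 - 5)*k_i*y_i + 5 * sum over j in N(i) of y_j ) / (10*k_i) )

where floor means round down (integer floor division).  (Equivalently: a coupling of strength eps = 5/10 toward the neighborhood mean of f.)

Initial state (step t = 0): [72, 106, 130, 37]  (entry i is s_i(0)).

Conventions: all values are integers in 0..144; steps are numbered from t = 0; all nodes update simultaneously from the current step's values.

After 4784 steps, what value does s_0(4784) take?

Simulating step by step:
t=0: [72, 106, 130, 37]
t=1: [71, 58, 86, 99]
t=2: [68, 83, 45, 30]
t=3: [74, 74, 99, 99]
t=4: [51, 51, 23, 23]
t=5: [118, 118, 85, 85]
t=6: [57, 57, 41, 41]
t=7: [118, 118, 121, 121]
t=8: [68, 68, 72, 72]
t=9: [81, 81, 75, 75]
t=10: [49, 49, 58, 58]
t=11: [134, 134, 120, 120]
t=12: [103, 103, 82, 82]
t=13: [26, 26, 36, 36]
t=14: [85, 85, 100, 100]
t=15: [27, 27, 17, 17]
t=16: [73, 73, 58, 58]
t=17: [80, 80, 102, 102]
t=18: [40, 40, 25, 25]
t=19: [108, 108, 86, 86]
t=20: [34, 34, 31, 31]
t=21: [99, 99, 95, 95]
t=22: [7, 7, 4, 4]
t=23: [18, 18, 14, 14]
t=24: [51, 51, 45, 45]
t=25: [135, 135, 135, 135]
t=26: [117, 117, 117, 117]
t=27: [63, 63, 63, 63]
t=28: [99, 99, 99, 99]
t=29: [9, 9, 9, 9]
t=30: [27, 27, 27, 27]
t=31: [81, 81, 81, 81]
t=32: [45, 45, 45, 45]
t=33: [135, 135, 135, 135]

Answer: s_0(4784) = 45
Key observation: The state at step 25, [135, 135, 135, 135], reappears at step 33: the system is in a cycle of period 8 from step 25 on.  Therefore the state at step 4784 equals the state at step 25 + ((4784 - 25) mod 8) = 32, which is [45, 45, 45, 45].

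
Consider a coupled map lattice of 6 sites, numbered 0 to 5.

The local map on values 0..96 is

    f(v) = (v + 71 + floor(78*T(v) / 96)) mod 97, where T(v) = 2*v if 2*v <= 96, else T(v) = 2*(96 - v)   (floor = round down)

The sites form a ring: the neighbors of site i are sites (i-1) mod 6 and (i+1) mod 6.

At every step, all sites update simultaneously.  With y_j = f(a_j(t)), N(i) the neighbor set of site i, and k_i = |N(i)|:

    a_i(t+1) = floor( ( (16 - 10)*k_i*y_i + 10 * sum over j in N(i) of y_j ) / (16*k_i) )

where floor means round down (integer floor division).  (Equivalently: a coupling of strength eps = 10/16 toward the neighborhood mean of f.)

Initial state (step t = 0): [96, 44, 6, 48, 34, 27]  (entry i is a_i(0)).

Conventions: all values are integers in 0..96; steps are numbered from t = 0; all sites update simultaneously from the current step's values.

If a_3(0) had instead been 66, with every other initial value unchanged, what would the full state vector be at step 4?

Simulating step by step:
t=0: [96, 44, 6, 66, 34, 27]
t=1: [67, 82, 87, 79, 64, 58]
t=2: [86, 80, 77, 81, 87, 90]
t=3: [76, 79, 80, 78, 75, 74]
t=4: [81, 80, 80, 81, 82, 82]

Answer: [81, 80, 80, 81, 82, 82]
Key observation: This trace re-runs the system from the modified initial state.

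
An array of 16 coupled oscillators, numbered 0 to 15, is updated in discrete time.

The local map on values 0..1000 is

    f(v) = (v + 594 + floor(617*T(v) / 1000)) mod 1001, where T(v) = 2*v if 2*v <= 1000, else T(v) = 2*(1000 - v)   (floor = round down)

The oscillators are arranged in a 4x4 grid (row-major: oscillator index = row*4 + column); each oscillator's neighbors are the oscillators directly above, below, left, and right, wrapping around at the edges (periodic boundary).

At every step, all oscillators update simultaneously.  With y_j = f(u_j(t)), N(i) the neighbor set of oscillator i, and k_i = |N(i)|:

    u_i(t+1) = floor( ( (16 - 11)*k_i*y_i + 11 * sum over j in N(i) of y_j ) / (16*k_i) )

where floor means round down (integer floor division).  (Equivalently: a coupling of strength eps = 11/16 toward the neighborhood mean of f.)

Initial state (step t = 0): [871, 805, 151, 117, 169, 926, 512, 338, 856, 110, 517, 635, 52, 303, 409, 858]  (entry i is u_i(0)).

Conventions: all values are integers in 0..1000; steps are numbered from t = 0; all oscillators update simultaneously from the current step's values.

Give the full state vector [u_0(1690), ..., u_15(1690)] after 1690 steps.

Simulating step by step:
t=0: [871, 805, 151, 117, 169, 926, 512, 338, 856, 110, 517, 635, 52, 303, 409, 858]
t=1: [740, 617, 756, 701, 682, 732, 666, 660, 745, 642, 689, 608, 590, 546, 593, 668]
t=2: [667, 669, 667, 661, 660, 668, 663, 671, 670, 670, 675, 670, 674, 688, 676, 677]
t=3: [670, 669, 670, 670, 670, 670, 669, 670, 670, 669, 669, 669, 668, 668, 668, 669]
t=4: [670, 670, 670, 670, 670, 670, 670, 670, 670, 670, 670, 670, 670, 670, 670, 670]
t=5: [670, 670, 670, 670, 670, 670, 670, 670, 670, 670, 670, 670, 670, 670, 670, 670]

Answer: [670, 670, 670, 670, 670, 670, 670, 670, 670, 670, 670, 670, 670, 670, 670, 670]
Key observation: The state at step 4, [670, 670, 670, 670, 670, 670, 670, 670, 670, 670, 670, 670, 670, 670, 670, 670], reappears at step 5: the system is in a cycle of period 1 from step 4 on.  Therefore the state at step 1690 equals the state at step 4 + ((1690 - 4) mod 1) = 4, which is [670, 670, 670, 670, 670, 670, 670, 670, 670, 670, 670, 670, 670, 670, 670, 670].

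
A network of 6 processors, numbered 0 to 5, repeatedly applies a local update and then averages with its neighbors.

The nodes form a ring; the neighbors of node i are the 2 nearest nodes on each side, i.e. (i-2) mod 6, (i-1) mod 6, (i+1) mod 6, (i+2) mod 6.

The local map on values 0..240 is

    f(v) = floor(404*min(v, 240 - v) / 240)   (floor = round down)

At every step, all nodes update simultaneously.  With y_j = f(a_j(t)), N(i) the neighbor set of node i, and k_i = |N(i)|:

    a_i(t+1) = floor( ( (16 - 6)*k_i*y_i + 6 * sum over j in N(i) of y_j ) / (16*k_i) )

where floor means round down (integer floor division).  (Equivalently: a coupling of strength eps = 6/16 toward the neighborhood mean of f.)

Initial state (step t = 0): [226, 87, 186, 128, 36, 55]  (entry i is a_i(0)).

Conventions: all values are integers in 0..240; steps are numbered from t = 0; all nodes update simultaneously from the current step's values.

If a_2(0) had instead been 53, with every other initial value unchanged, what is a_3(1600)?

Simulating step by step:
t=0: [226, 87, 53, 128, 36, 55]
t=1: [50, 128, 94, 153, 74, 96]
t=2: [111, 168, 149, 150, 128, 151]
t=3: [173, 135, 156, 151, 177, 153]
t=4: [123, 161, 139, 146, 117, 142]
t=5: [184, 147, 170, 160, 187, 166]
t=6: [104, 141, 117, 129, 99, 121]
t=7: [177, 174, 187, 184, 174, 189]
t=8: [103, 104, 95, 95, 104, 92]
t=9: [170, 169, 163, 161, 169, 160]
t=10: [120, 122, 126, 129, 122, 129]
t=11: [198, 195, 192, 188, 195, 189]
t=12: [73, 77, 78, 83, 77, 81]
t=13: [125, 130, 130, 136, 130, 133]
t=14: [189, 184, 184, 178, 184, 181]
t=15: [88, 94, 94, 100, 94, 97]
t=16: [152, 158, 158, 164, 158, 161]
t=17: [143, 137, 137, 130, 137, 134]
t=18: [167, 173, 173, 180, 173, 176]
t=19: [117, 111, 111, 104, 111, 108]
t=20: [191, 185, 185, 178, 185, 182]
t=21: [86, 92, 92, 99, 92, 95]
t=22: [148, 154, 154, 161, 154, 157]
t=23: [149, 143, 143, 136, 143, 140]
t=24: [157, 163, 163, 170, 163, 166]
t=25: [134, 128, 128, 121, 128, 125]
t=26: [182, 188, 188, 195, 188, 191]
t=27: [92, 86, 86, 79, 86, 83]
t=28: [149, 143, 143, 136, 143, 140]

Answer: a_3(1600) = 121
Key observation: The state at step 23, [149, 143, 143, 136, 143, 140], reappears at step 28: the system is in a cycle of period 5 from step 23 on.  Therefore the state at step 1600 equals the state at step 23 + ((1600 - 23) mod 5) = 25, which is [134, 128, 128, 121, 128, 125].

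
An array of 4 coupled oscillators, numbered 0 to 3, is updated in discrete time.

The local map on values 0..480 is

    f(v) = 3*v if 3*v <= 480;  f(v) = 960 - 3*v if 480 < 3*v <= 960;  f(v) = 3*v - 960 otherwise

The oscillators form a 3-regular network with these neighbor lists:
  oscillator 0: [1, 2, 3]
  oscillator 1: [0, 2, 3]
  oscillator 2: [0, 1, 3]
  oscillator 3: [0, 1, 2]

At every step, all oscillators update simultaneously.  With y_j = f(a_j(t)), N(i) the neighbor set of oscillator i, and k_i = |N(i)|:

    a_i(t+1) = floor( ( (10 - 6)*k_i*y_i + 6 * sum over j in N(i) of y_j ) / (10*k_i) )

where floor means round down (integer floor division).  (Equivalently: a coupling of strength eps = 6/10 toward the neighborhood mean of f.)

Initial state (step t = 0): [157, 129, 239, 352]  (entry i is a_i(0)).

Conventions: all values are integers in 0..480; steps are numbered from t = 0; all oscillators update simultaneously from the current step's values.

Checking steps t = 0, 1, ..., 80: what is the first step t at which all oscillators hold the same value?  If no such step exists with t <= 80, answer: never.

Simulating step by step:
t=0: [157, 129, 239, 352]  (not all equal)
t=1: [333, 316, 288, 258]  (not all equal)
t=2: [74, 69, 85, 103]  (not all equal)
t=3: [243, 240, 249, 260]  (not all equal)
t=4: [219, 220, 215, 208]  (not all equal)
t=5: [311, 310, 313, 318]  (not all equal)
t=6: [22, 22, 21, 18]  (not all equal)
t=7: [63, 63, 62, 60]  (not all equal)
t=8: [186, 186, 186, 184]  (not all equal)
t=9: [403, 403, 403, 404]  (not all equal)
t=10: [249, 249, 249, 250]  (not all equal)
t=11: [212, 212, 212, 211]  (not all equal)
t=12: [324, 324, 324, 325]  (not all equal)
t=13: [12, 12, 12, 13]  (not all equal)
t=14: [36, 36, 36, 37]  (not all equal)
t=15: [108, 108, 108, 109]  (not all equal)
t=16: [324, 324, 324, 325]  (not all equal)

Answer: never
Key observation: The state at step 12 reappears at step 16 — the system is in a cycle of period 4 from step 12 on.  No step 0..16 is synchronized, and the cycle repeats forever, so no step up to 80 (or ever) has all oscillators equal.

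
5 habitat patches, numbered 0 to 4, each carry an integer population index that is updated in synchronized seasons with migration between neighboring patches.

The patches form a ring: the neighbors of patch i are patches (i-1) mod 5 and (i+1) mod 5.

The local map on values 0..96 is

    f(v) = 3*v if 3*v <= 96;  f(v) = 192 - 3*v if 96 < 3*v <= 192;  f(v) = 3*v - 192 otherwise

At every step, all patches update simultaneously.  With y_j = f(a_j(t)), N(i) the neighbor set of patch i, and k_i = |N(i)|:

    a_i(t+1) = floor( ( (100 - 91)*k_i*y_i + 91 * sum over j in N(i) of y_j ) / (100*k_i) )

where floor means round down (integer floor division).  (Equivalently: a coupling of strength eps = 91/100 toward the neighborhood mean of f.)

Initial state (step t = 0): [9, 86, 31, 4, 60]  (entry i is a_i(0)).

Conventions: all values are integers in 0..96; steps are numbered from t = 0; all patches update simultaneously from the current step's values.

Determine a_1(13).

Answer: a_1(13) = 14

Derivation:
t=0: [9, 86, 31, 4, 60]
t=1: [37, 60, 43, 48, 18]
t=2: [37, 66, 32, 57, 63]
t=3: [11, 81, 20, 46, 46]
t=4: [50, 46, 53, 56, 44]
t=5: [55, 38, 38, 44, 35]
t=6: [77, 54, 69, 80, 47]
t=7: [40, 27, 36, 34, 44]
t=8: [70, 78, 85, 73, 79]
t=9: [41, 40, 37, 51, 24]
t=10: [71, 74, 57, 73, 55]
t=11: [27, 21, 27, 24, 24]
t=12: [68, 79, 68, 76, 76]
t=13: [37, 14, 37, 25, 25]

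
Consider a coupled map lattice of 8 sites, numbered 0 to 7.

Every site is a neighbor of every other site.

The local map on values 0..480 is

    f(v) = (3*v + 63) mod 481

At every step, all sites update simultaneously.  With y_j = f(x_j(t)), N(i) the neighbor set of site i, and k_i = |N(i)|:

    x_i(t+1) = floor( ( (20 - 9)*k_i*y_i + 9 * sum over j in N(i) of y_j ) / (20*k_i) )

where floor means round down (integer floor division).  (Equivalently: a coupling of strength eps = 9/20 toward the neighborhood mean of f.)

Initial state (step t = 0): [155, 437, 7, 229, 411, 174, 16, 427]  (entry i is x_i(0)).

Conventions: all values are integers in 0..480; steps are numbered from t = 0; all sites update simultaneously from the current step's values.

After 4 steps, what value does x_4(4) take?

Simulating step by step:
t=0: [155, 437, 7, 229, 411, 174, 16, 427]
t=1: [134, 312, 152, 242, 274, 162, 165, 297]
t=2: [346, 138, 138, 269, 316, 153, 157, 349]
t=3: [181, 345, 345, 302, 137, 133, 139, 185]
t=4: [186, 191, 191, 129, 356, 350, 358, 192]

Answer: x_4(4) = 356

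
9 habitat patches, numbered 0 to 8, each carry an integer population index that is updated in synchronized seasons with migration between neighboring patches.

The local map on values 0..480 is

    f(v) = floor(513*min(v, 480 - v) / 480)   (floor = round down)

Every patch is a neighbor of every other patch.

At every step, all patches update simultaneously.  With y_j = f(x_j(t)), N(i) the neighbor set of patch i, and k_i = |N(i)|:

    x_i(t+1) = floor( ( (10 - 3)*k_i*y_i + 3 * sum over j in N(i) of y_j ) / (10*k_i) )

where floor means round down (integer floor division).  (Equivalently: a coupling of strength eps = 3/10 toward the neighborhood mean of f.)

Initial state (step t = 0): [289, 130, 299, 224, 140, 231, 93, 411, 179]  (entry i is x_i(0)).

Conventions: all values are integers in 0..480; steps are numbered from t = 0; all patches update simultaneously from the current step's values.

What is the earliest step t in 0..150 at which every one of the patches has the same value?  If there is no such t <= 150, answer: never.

Simulating step by step:
t=0: [289, 130, 299, 224, 140, 231, 93, 411, 179]  (not all equal)
t=1: [192, 148, 185, 215, 156, 220, 123, 105, 183]  (not all equal)
t=2: [196, 165, 191, 212, 171, 216, 147, 135, 190]  (not all equal)
t=3: [203, 181, 200, 214, 185, 217, 168, 160, 199]  (not all equal)
t=4: [212, 196, 210, 220, 199, 222, 187, 182, 209]  (not all equal)
t=5: [223, 211, 221, 229, 213, 230, 205, 201, 221]  (not all equal)
t=6: [235, 227, 234, 239, 228, 240, 223, 219, 234]  (not all equal)
t=7: [249, 243, 248, 252, 244, 252, 240, 238, 248]  (not all equal)
t=8: [247, 251, 247, 245, 250, 245, 253, 252, 247]  (not all equal)
t=9: [248, 245, 248, 249, 245, 249, 243, 244, 248]  (not all equal)
t=10: [247, 250, 247, 246, 250, 246, 251, 250, 247]  (not all equal)
t=11: [248, 245, 248, 249, 245, 249, 245, 245, 248]  (not all equal)
t=12: [247, 250, 247, 246, 250, 246, 250, 250, 247]  (not all equal)
t=13: [248, 245, 248, 249, 245, 249, 245, 245, 248]  (not all equal)

Answer: never
Key observation: The state at step 11 reappears at step 13 — the system is in a cycle of period 2 from step 11 on.  No step 0..13 is synchronized, and the cycle repeats forever, so no step up to 150 (or ever) has all patches equal.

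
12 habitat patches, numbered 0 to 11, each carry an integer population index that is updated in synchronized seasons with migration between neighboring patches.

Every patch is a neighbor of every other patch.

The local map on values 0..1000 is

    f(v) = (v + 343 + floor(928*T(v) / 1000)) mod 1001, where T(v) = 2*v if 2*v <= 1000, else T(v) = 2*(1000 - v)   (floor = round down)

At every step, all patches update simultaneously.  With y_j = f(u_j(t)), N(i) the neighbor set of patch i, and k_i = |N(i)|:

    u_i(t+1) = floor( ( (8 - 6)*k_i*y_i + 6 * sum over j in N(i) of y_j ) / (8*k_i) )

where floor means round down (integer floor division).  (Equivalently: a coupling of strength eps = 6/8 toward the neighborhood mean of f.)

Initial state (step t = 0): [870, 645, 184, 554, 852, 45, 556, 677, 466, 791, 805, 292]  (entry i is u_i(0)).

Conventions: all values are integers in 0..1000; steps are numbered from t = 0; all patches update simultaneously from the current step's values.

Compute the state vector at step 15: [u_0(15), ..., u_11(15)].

Answer: [636, 636, 636, 636, 636, 636, 636, 636, 636, 636, 636, 636]

Derivation:
t=0: [870, 645, 184, 554, 852, 45, 556, 677, 466, 791, 805, 292]
t=1: [548, 583, 624, 598, 551, 552, 597, 578, 588, 561, 558, 498]
t=2: [712, 707, 700, 704, 712, 712, 704, 708, 706, 710, 711, 719]
t=3: [590, 590, 592, 591, 590, 590, 591, 590, 591, 590, 590, 589]
t=4: [692, 692, 691, 692, 692, 692, 692, 692, 692, 692, 692, 692]
t=5: [605, 605, 605, 605, 605, 605, 605, 605, 605, 605, 605, 605]
t=6: [680, 680, 680, 680, 680, 680, 680, 680, 680, 680, 680, 680]
t=7: [615, 615, 615, 615, 615, 615, 615, 615, 615, 615, 615, 615]
t=8: [671, 671, 671, 671, 671, 671, 671, 671, 671, 671, 671, 671]
t=9: [623, 623, 623, 623, 623, 623, 623, 623, 623, 623, 623, 623]
t=10: [664, 664, 664, 664, 664, 664, 664, 664, 664, 664, 664, 664]
t=11: [629, 629, 629, 629, 629, 629, 629, 629, 629, 629, 629, 629]
t=12: [659, 659, 659, 659, 659, 659, 659, 659, 659, 659, 659, 659]
t=13: [633, 633, 633, 633, 633, 633, 633, 633, 633, 633, 633, 633]
t=14: [656, 656, 656, 656, 656, 656, 656, 656, 656, 656, 656, 656]
t=15: [636, 636, 636, 636, 636, 636, 636, 636, 636, 636, 636, 636]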